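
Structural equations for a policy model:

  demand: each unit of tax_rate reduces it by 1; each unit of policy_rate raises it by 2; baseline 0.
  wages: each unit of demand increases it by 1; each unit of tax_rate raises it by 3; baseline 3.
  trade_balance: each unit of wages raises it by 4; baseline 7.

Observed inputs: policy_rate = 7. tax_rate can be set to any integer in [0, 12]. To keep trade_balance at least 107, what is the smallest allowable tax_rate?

Substituting into the demand equation gives demand = -tax_rate + 14.
wages becomes 2*tax_rate + 17.
This gives trade_balance = 8*tax_rate + 75.
Require 8*tax_rate + 75 ≥ 107, so tax_rate ≥ 4.
The smallest integer in [0, 12] satisfying this is 4.

tax_rate = 4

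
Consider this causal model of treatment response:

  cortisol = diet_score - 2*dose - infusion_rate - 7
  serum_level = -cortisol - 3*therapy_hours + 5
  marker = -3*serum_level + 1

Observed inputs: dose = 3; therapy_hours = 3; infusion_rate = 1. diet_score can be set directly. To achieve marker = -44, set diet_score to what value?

Substituting into the cortisol equation gives cortisol = diet_score - 14.
Substituting into the serum_level equation gives serum_level = -diet_score + 10.
Substituting into the marker equation gives marker = 3*diet_score - 29.
Solve 3*diet_score - 29 = -44: diet_score = (-44 + 29) / 3 = -5.

diet_score = -5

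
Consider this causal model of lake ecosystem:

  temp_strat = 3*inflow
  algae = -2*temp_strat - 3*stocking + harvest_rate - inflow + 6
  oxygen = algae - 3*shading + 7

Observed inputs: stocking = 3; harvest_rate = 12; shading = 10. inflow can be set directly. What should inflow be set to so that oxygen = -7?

Substituting into the algae equation gives algae = -7*inflow + 9.
oxygen becomes -7*inflow - 14.
Solve -7*inflow - 14 = -7: inflow = (-7 + 14) / -7 = -1.

inflow = -1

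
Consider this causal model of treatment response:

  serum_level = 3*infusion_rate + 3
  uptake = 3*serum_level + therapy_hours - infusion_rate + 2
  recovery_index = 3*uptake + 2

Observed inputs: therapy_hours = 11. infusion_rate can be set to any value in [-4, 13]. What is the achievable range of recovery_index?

Substituting into the uptake equation gives uptake = 8*infusion_rate + 22.
Substituting into the recovery_index equation gives recovery_index = 24*infusion_rate + 68.
Linear in infusion_rate, so extremes are at the endpoints: infusion_rate = -4 gives recovery_index = -28; infusion_rate = 13 gives recovery_index = 380.

-28 to 380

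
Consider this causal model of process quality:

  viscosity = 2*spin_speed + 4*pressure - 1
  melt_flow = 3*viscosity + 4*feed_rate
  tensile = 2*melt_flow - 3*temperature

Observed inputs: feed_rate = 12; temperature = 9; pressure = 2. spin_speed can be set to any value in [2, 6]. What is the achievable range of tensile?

Substituting into the viscosity equation gives viscosity = 2*spin_speed + 7.
This gives melt_flow = 6*spin_speed + 69.
This gives tensile = 12*spin_speed + 111.
Linear in spin_speed, so extremes are at the endpoints: spin_speed = 2 gives tensile = 135; spin_speed = 6 gives tensile = 183.

135 to 183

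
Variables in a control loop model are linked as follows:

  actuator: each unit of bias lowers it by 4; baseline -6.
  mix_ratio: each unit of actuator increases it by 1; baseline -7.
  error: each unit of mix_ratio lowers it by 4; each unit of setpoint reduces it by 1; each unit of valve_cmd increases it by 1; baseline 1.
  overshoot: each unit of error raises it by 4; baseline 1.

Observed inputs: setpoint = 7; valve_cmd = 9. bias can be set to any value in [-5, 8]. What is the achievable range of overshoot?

-99 to 733

Substituting into the mix_ratio equation gives mix_ratio = -4*bias - 13.
Substituting into the error equation gives error = 16*bias + 55.
This gives overshoot = 64*bias + 221.
Linear in bias, so extremes are at the endpoints: bias = -5 gives overshoot = -99; bias = 8 gives overshoot = 733.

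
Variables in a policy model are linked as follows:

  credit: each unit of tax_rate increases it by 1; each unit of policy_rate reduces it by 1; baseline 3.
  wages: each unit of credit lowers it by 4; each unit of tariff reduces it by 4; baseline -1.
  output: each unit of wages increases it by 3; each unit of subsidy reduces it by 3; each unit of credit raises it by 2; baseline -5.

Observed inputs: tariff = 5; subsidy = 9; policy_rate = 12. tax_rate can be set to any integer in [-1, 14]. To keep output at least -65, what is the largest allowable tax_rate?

Substituting into the credit equation gives credit = tax_rate - 9.
Substituting into the wages equation gives wages = -4*tax_rate + 15.
This gives output = -10*tax_rate - 5.
Require -10*tax_rate - 5 ≥ -65, so tax_rate ≤ 6.
The largest integer in [-1, 14] satisfying this is 6.

tax_rate = 6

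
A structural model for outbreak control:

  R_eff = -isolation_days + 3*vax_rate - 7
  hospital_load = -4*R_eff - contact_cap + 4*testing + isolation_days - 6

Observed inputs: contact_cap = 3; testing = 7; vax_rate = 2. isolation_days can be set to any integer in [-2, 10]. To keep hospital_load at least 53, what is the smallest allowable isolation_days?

isolation_days = 6

Substituting into the R_eff equation gives R_eff = -isolation_days - 1.
So hospital_load = 5*isolation_days + 23.
Require 5*isolation_days + 23 ≥ 53, so isolation_days ≥ 6.
The smallest integer in [-2, 10] satisfying this is 6.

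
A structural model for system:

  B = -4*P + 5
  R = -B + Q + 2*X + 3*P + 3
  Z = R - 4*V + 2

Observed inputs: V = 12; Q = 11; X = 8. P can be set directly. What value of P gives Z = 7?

Substituting into the R equation gives R = 7*P + 25.
Z becomes 7*P - 21.
Solve 7*P - 21 = 7: P = (7 + 21) / 7 = 4.

P = 4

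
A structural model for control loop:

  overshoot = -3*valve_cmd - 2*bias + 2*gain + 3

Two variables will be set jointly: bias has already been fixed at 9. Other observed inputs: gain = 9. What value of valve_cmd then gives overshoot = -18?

valve_cmd = 7

With bias held at 9:
Substituting into the overshoot equation gives overshoot = -3*valve_cmd + 3.
Solve -3*valve_cmd + 3 = -18: valve_cmd = (-18 - 3) / -3 = 7.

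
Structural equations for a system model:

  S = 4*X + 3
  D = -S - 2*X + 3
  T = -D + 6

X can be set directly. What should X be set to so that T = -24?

Substituting into the D equation gives D = -6*X.
This gives T = 6*X + 6.
Solve 6*X + 6 = -24: X = (-24 - 6) / 6 = -5.

X = -5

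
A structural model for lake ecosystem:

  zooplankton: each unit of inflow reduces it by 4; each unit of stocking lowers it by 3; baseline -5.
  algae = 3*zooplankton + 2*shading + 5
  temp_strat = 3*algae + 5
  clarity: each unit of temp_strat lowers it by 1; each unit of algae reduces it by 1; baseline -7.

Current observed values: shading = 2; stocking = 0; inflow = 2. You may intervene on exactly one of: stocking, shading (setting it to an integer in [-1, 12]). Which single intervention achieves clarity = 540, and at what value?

Intervening on stocking: with other inputs at their observed values, clarity = 36*stocking + 108. Solving for 540 gives stocking = 12, within [-1, 12].
Intervening on shading: clarity = -8*shading + 124. Reaching 540 requires shading = -52, outside [-1, 12].

set stocking = 12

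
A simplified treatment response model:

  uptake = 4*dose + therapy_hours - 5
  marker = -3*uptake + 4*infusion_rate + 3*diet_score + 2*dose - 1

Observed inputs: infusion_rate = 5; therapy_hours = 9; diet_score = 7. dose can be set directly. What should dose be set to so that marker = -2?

dose = 3

Substituting into the uptake equation gives uptake = 4*dose + 4.
This gives marker = -10*dose + 28.
Solve -10*dose + 28 = -2: dose = (-2 - 28) / -10 = 3.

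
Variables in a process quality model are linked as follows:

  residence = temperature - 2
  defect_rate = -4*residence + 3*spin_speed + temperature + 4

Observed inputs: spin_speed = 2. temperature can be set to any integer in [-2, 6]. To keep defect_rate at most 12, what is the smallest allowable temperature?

temperature = 2

Substituting into the defect_rate equation gives defect_rate = -3*temperature + 18.
Require -3*temperature + 18 ≤ 12, so temperature ≥ 2.
The smallest integer in [-2, 6] satisfying this is 2.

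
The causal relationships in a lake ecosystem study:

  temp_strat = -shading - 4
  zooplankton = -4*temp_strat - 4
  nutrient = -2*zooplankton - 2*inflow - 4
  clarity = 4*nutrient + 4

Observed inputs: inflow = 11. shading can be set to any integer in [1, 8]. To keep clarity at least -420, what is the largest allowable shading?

shading = 7

Substituting into the zooplankton equation gives zooplankton = 4*shading + 12.
Substituting into the nutrient equation gives nutrient = -8*shading - 50.
This gives clarity = -32*shading - 196.
Require -32*shading - 196 ≥ -420, so shading ≤ 7.
The largest integer in [1, 8] satisfying this is 7.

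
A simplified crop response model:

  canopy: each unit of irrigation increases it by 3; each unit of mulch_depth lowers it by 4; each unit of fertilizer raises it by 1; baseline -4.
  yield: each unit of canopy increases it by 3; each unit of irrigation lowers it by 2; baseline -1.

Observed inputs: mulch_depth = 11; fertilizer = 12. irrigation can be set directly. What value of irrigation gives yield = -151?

irrigation = -6

Substituting into the canopy equation gives canopy = 3*irrigation - 36.
Substituting into the yield equation gives yield = 7*irrigation - 109.
Solve 7*irrigation - 109 = -151: irrigation = (-151 + 109) / 7 = -6.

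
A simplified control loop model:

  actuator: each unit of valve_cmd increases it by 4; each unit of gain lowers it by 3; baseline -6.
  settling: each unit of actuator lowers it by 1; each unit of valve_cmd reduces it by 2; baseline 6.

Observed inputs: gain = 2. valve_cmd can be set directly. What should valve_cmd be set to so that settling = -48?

valve_cmd = 11

Substituting into the actuator equation gives actuator = 4*valve_cmd - 12.
So settling = -6*valve_cmd + 18.
Solve -6*valve_cmd + 18 = -48: valve_cmd = (-48 - 18) / -6 = 11.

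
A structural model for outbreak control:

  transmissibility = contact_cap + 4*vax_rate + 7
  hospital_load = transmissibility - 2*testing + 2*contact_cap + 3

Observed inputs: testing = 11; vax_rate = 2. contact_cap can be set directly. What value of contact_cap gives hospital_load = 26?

Substituting into the transmissibility equation gives transmissibility = contact_cap + 15.
So hospital_load = 3*contact_cap - 4.
Solve 3*contact_cap - 4 = 26: contact_cap = (26 + 4) / 3 = 10.

contact_cap = 10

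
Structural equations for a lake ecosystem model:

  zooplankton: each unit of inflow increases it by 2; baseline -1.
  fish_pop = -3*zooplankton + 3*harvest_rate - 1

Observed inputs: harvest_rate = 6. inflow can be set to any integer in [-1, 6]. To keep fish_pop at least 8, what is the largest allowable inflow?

Substituting into the fish_pop equation gives fish_pop = -6*inflow + 20.
Require -6*inflow + 20 ≥ 8, so inflow ≤ 2.
The largest integer in [-1, 6] satisfying this is 2.

inflow = 2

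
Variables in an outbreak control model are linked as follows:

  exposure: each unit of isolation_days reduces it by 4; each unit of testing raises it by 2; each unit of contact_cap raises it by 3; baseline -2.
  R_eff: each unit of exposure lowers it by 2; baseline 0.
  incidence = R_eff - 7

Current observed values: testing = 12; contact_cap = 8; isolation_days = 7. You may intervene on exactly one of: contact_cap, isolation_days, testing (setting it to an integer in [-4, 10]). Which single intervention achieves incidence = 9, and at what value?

Intervening on contact_cap: incidence = -6*contact_cap + 5. Reaching 9 requires contact_cap = -2/3, not an integer.
Intervening on isolation_days: incidence = 8*isolation_days - 99. Reaching 9 requires isolation_days = 27/2, not an integer.
Intervening on testing: with other inputs at their observed values, incidence = -4*testing + 5. Solving for 9 gives testing = -1, within [-4, 10].

set testing = -1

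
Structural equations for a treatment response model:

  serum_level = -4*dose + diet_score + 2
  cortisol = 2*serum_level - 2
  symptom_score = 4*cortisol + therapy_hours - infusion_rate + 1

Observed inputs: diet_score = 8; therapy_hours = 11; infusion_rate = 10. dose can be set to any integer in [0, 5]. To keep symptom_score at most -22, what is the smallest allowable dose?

Substituting into the serum_level equation gives serum_level = -4*dose + 10.
This gives cortisol = -8*dose + 18.
So symptom_score = -32*dose + 74.
Require -32*dose + 74 ≤ -22, so dose ≥ 3.
The smallest integer in [0, 5] satisfying this is 3.

dose = 3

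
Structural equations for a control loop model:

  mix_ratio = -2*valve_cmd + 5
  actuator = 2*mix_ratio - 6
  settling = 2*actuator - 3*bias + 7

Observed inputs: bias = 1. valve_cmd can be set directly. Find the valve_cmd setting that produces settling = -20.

valve_cmd = 4

Substituting into the actuator equation gives actuator = -4*valve_cmd + 4.
Substituting into the settling equation gives settling = -8*valve_cmd + 12.
Solve -8*valve_cmd + 12 = -20: valve_cmd = (-20 - 12) / -8 = 4.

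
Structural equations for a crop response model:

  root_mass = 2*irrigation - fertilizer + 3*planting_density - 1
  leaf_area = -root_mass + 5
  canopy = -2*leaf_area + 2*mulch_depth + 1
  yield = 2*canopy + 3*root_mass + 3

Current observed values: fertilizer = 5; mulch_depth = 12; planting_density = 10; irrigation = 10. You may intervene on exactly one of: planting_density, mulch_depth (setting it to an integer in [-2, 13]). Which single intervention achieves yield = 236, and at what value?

set planting_density = 5

Intervening on planting_density: with other inputs at their observed values, yield = 21*planting_density + 131. Solving for 236 gives planting_density = 5, within [-2, 13].
Intervening on mulch_depth: yield = 4*mulch_depth + 293. Reaching 236 requires mulch_depth = -57/4, not an integer.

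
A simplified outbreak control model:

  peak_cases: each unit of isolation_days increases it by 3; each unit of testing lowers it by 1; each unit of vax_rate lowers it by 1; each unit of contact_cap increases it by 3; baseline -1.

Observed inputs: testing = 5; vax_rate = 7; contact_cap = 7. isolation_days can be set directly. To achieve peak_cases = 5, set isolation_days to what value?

Substituting into the peak_cases equation gives peak_cases = 3*isolation_days + 8.
Solve 3*isolation_days + 8 = 5: isolation_days = (5 - 8) / 3 = -1.

isolation_days = -1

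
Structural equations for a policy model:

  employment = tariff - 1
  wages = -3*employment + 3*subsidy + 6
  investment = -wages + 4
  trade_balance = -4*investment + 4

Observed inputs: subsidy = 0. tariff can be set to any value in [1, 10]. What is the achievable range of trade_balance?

Substituting into the wages equation gives wages = -3*tariff + 9.
Substituting into the investment equation gives investment = 3*tariff - 5.
Substituting into the trade_balance equation gives trade_balance = -12*tariff + 24.
Linear in tariff, so extremes are at the endpoints: tariff = 1 gives trade_balance = 12; tariff = 10 gives trade_balance = -96.

-96 to 12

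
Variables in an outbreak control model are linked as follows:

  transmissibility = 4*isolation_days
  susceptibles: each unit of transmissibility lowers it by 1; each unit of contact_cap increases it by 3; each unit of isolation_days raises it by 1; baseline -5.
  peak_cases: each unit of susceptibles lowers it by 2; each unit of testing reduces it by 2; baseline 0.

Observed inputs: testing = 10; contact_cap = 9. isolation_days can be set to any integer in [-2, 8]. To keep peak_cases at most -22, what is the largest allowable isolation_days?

isolation_days = 7

Substituting into the susceptibles equation gives susceptibles = -3*isolation_days + 22.
Substituting into the peak_cases equation gives peak_cases = 6*isolation_days - 64.
Require 6*isolation_days - 64 ≤ -22, so isolation_days ≤ 7.
The largest integer in [-2, 8] satisfying this is 7.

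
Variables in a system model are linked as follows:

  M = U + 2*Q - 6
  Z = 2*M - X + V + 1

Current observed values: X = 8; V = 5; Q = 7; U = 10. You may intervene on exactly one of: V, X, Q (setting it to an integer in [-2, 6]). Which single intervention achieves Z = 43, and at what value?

set X = -1

Intervening on V: Z = V + 29. Reaching 43 requires V = 14, outside [-2, 6].
Intervening on X: with other inputs at their observed values, Z = -X + 42. Solving for 43 gives X = -1, within [-2, 6].
Intervening on Q: Z = 4*Q + 6. Reaching 43 requires Q = 37/4, not an integer.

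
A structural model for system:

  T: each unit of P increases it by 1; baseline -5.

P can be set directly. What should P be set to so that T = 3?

P = 8

Solve P - 5 = 3: P = (3 + 5) / 1 = 8.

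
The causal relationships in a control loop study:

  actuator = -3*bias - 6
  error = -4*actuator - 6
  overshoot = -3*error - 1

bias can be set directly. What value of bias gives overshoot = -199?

bias = 4

Substituting into the error equation gives error = 12*bias + 18.
Substituting into the overshoot equation gives overshoot = -36*bias - 55.
Solve -36*bias - 55 = -199: bias = (-199 + 55) / -36 = 4.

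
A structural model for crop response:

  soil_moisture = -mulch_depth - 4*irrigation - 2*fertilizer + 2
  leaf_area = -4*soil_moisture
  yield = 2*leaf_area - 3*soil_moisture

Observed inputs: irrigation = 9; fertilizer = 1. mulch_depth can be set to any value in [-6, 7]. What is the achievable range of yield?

Substituting into the soil_moisture equation gives soil_moisture = -mulch_depth - 36.
So leaf_area = 4*mulch_depth + 144.
Substituting into the yield equation gives yield = 11*mulch_depth + 396.
Linear in mulch_depth, so extremes are at the endpoints: mulch_depth = -6 gives yield = 330; mulch_depth = 7 gives yield = 473.

330 to 473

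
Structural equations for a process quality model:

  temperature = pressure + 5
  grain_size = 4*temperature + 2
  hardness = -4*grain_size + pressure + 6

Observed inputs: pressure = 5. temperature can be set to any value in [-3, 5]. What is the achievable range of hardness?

-77 to 51

Intervening on temperature fixes its value directly, overriding its dependence on pressure.
Substituting into the hardness equation gives hardness = -16*temperature + 3.
Linear in temperature, so extremes are at the endpoints: temperature = -3 gives hardness = 51; temperature = 5 gives hardness = -77.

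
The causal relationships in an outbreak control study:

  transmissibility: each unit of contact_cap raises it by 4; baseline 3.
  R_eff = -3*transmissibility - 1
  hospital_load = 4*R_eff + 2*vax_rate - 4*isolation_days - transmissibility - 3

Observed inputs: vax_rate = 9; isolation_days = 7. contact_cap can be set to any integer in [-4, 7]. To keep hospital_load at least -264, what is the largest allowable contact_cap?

Substituting into the R_eff equation gives R_eff = -12*contact_cap - 10.
Substituting into the hospital_load equation gives hospital_load = -52*contact_cap - 56.
Require -52*contact_cap - 56 ≥ -264, so contact_cap ≤ 4.
The largest integer in [-4, 7] satisfying this is 4.

contact_cap = 4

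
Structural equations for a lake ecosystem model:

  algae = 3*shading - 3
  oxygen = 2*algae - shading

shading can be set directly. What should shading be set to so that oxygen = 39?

shading = 9

Substituting into the oxygen equation gives oxygen = 5*shading - 6.
Solve 5*shading - 6 = 39: shading = (39 + 6) / 5 = 9.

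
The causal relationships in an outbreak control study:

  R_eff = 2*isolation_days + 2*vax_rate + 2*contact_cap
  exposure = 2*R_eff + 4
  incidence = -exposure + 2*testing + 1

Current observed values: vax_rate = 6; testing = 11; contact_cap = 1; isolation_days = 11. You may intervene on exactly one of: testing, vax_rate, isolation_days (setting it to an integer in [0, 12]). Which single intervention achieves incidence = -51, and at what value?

set testing = 12

Intervening on testing: with other inputs at their observed values, incidence = 2*testing - 75. Solving for -51 gives testing = 12, within [0, 12].
Intervening on vax_rate: incidence = -4*vax_rate - 29. Reaching -51 requires vax_rate = 11/2, not an integer.
Intervening on isolation_days: incidence = -4*isolation_days - 9. Reaching -51 requires isolation_days = 21/2, not an integer.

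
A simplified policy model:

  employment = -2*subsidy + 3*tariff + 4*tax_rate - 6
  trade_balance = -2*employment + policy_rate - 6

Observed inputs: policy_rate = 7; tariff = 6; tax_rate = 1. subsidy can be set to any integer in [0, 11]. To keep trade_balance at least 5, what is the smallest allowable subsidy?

Substituting into the employment equation gives employment = -2*subsidy + 16.
So trade_balance = 4*subsidy - 31.
Require 4*subsidy - 31 ≥ 5, so subsidy ≥ 9.
The smallest integer in [0, 11] satisfying this is 9.

subsidy = 9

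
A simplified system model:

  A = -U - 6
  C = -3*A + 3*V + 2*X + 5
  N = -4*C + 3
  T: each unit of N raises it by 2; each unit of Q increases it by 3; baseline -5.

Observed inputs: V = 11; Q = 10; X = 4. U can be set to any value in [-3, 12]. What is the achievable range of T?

Substituting into the C equation gives C = 3*U + 64.
This gives N = -12*U - 253.
This gives T = -24*U - 481.
Linear in U, so extremes are at the endpoints: U = -3 gives T = -409; U = 12 gives T = -769.

-769 to -409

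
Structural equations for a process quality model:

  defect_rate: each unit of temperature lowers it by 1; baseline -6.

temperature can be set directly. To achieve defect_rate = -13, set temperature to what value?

Solve -temperature - 6 = -13: temperature = (-13 + 6) / -1 = 7.

temperature = 7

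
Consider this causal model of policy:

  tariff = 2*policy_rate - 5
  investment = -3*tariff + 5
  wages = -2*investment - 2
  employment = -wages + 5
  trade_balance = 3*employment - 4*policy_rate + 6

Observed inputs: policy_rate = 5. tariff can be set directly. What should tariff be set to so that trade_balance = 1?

Intervening on tariff fixes its value directly, overriding its dependence on policy_rate.
Substituting into the wages equation gives wages = 6*tariff - 12.
So employment = -6*tariff + 17.
Substituting into the trade_balance equation gives trade_balance = -18*tariff + 37.
Solve -18*tariff + 37 = 1: tariff = (1 - 37) / -18 = 2.

tariff = 2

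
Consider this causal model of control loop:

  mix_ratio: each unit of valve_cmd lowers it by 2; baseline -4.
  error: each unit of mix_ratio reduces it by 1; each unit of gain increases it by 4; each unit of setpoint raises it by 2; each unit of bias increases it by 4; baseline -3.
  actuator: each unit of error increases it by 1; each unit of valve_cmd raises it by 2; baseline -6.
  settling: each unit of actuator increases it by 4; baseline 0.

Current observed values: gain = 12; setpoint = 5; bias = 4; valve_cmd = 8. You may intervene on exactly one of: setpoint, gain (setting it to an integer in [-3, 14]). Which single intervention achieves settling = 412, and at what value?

set setpoint = 6

Intervening on setpoint: with other inputs at their observed values, settling = 8*setpoint + 364. Solving for 412 gives setpoint = 6, within [-3, 14].
Intervening on gain: settling = 16*gain + 212. Reaching 412 requires gain = 25/2, not an integer.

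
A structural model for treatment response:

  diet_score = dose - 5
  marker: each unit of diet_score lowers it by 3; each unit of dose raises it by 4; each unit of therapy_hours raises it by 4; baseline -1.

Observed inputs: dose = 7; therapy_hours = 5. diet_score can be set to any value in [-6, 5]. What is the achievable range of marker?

Intervening on diet_score fixes its value directly, overriding its dependence on dose.
Substituting into the marker equation gives marker = -3*diet_score + 47.
Linear in diet_score, so extremes are at the endpoints: diet_score = -6 gives marker = 65; diet_score = 5 gives marker = 32.

32 to 65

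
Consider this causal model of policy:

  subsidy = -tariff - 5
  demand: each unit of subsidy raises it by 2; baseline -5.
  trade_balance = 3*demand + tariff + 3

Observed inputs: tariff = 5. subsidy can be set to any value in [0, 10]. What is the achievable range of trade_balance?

-7 to 53

Intervening on subsidy fixes its value directly, overriding its dependence on tariff.
Substituting into the trade_balance equation gives trade_balance = 6*subsidy - 7.
Linear in subsidy, so extremes are at the endpoints: subsidy = 0 gives trade_balance = -7; subsidy = 10 gives trade_balance = 53.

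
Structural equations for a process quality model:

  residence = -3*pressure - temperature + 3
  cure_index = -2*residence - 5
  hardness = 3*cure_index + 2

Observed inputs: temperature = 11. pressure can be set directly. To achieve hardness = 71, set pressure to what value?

pressure = 2

Substituting into the residence equation gives residence = -3*pressure - 8.
This gives cure_index = 6*pressure + 11.
Substituting into the hardness equation gives hardness = 18*pressure + 35.
Solve 18*pressure + 35 = 71: pressure = (71 - 35) / 18 = 2.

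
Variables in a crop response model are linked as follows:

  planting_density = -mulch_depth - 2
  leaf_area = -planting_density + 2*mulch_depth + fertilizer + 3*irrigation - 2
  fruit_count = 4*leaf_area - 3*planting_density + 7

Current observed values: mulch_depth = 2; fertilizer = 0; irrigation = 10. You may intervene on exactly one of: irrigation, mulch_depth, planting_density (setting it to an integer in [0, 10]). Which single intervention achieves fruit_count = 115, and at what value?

set irrigation = 6

Intervening on irrigation: with other inputs at their observed values, fruit_count = 12*irrigation + 43. Solving for 115 gives irrigation = 6, within [0, 10].
Intervening on mulch_depth: fruit_count = 15*mulch_depth + 133. Reaching 115 requires mulch_depth = -6/5, not an integer.
Intervening on planting_density: fruit_count = -7*planting_density + 135. Reaching 115 requires planting_density = 20/7, not an integer.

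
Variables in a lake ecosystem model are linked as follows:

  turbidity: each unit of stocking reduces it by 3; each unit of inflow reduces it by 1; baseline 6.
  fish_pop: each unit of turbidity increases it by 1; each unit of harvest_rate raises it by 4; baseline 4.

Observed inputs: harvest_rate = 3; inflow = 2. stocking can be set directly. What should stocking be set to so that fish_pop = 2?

Substituting into the turbidity equation gives turbidity = -3*stocking + 4.
This gives fish_pop = -3*stocking + 20.
Solve -3*stocking + 20 = 2: stocking = (2 - 20) / -3 = 6.

stocking = 6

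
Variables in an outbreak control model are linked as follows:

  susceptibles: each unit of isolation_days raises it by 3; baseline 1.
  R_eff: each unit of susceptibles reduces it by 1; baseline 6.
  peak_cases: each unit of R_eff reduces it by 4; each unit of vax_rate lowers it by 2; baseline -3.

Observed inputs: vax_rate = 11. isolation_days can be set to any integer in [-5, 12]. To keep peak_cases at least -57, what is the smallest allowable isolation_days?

Substituting into the R_eff equation gives R_eff = -3*isolation_days + 5.
So peak_cases = 12*isolation_days - 45.
Require 12*isolation_days - 45 ≥ -57, so isolation_days ≥ -1.
The smallest integer in [-5, 12] satisfying this is -1.

isolation_days = -1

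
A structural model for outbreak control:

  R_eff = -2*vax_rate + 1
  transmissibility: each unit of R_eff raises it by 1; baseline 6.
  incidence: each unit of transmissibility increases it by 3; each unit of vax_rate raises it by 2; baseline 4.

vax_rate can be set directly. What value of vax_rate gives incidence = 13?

vax_rate = 3

Substituting into the transmissibility equation gives transmissibility = -2*vax_rate + 7.
Substituting into the incidence equation gives incidence = -4*vax_rate + 25.
Solve -4*vax_rate + 25 = 13: vax_rate = (13 - 25) / -4 = 3.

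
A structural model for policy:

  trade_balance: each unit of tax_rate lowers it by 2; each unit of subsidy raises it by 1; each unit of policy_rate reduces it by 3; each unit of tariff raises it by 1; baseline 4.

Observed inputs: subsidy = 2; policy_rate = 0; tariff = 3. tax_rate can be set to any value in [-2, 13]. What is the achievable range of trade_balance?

Substituting into the trade_balance equation gives trade_balance = -2*tax_rate + 9.
Linear in tax_rate, so extremes are at the endpoints: tax_rate = -2 gives trade_balance = 13; tax_rate = 13 gives trade_balance = -17.

-17 to 13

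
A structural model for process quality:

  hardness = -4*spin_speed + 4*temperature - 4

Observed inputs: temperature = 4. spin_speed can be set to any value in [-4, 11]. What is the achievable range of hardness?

-32 to 28

Substituting into the hardness equation gives hardness = -4*spin_speed + 12.
Linear in spin_speed, so extremes are at the endpoints: spin_speed = -4 gives hardness = 28; spin_speed = 11 gives hardness = -32.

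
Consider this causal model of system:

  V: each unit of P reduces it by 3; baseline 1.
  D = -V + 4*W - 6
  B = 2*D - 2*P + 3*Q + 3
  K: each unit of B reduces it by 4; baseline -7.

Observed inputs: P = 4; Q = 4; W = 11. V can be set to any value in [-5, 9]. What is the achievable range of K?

Intervening on V fixes its value directly, overriding its dependence on P.
Substituting into the D equation gives D = -V + 38.
B becomes -2*V + 83.
So K = 8*V - 339.
Linear in V, so extremes are at the endpoints: V = -5 gives K = -379; V = 9 gives K = -267.

-379 to -267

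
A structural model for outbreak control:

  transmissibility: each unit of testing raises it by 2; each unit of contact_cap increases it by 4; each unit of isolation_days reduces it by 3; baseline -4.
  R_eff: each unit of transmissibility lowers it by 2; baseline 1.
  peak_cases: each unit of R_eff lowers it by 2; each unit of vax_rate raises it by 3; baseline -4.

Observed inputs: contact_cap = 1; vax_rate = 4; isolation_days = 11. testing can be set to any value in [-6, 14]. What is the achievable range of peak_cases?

-174 to -14

Substituting into the transmissibility equation gives transmissibility = 2*testing - 33.
So R_eff = -4*testing + 67.
peak_cases becomes 8*testing - 126.
Linear in testing, so extremes are at the endpoints: testing = -6 gives peak_cases = -174; testing = 14 gives peak_cases = -14.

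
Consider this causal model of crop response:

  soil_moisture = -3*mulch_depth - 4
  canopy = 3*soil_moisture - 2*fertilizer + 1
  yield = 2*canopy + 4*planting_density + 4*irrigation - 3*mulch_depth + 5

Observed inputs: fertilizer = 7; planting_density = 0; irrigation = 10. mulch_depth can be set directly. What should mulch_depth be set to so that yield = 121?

mulch_depth = -6

Substituting into the canopy equation gives canopy = -9*mulch_depth - 25.
yield becomes -21*mulch_depth - 5.
Solve -21*mulch_depth - 5 = 121: mulch_depth = (121 + 5) / -21 = -6.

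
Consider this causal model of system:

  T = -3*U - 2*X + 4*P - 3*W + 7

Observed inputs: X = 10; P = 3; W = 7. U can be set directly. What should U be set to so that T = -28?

Substituting into the T equation gives T = -3*U - 22.
Solve -3*U - 22 = -28: U = (-28 + 22) / -3 = 2.

U = 2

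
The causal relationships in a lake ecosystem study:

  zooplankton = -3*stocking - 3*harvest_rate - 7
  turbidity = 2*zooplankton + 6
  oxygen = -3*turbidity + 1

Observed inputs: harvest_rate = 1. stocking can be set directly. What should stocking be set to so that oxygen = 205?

Substituting into the zooplankton equation gives zooplankton = -3*stocking - 10.
Substituting into the turbidity equation gives turbidity = -6*stocking - 14.
This gives oxygen = 18*stocking + 43.
Solve 18*stocking + 43 = 205: stocking = (205 - 43) / 18 = 9.

stocking = 9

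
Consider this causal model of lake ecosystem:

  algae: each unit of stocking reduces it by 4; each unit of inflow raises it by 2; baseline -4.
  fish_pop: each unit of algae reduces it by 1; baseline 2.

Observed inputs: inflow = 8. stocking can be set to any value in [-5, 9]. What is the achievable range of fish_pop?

-30 to 26

Substituting into the algae equation gives algae = -4*stocking + 12.
Substituting into the fish_pop equation gives fish_pop = 4*stocking - 10.
Linear in stocking, so extremes are at the endpoints: stocking = -5 gives fish_pop = -30; stocking = 9 gives fish_pop = 26.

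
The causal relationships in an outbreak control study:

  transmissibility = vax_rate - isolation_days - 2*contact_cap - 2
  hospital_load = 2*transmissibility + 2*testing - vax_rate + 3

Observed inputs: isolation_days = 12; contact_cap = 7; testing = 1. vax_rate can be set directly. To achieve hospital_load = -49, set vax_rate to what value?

Substituting into the transmissibility equation gives transmissibility = vax_rate - 28.
Substituting into the hospital_load equation gives hospital_load = vax_rate - 51.
Solve vax_rate - 51 = -49: vax_rate = (-49 + 51) / 1 = 2.

vax_rate = 2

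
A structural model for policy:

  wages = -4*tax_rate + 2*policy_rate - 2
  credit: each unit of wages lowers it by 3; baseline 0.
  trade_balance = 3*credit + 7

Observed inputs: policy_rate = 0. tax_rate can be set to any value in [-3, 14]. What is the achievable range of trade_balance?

Substituting into the wages equation gives wages = -4*tax_rate - 2.
Substituting into the credit equation gives credit = 12*tax_rate + 6.
Substituting into the trade_balance equation gives trade_balance = 36*tax_rate + 25.
Linear in tax_rate, so extremes are at the endpoints: tax_rate = -3 gives trade_balance = -83; tax_rate = 14 gives trade_balance = 529.

-83 to 529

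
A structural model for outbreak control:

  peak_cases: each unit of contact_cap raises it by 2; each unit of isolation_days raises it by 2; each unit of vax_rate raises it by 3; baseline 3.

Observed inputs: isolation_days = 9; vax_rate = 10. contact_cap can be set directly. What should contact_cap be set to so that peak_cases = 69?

Substituting into the peak_cases equation gives peak_cases = 2*contact_cap + 51.
Solve 2*contact_cap + 51 = 69: contact_cap = (69 - 51) / 2 = 9.

contact_cap = 9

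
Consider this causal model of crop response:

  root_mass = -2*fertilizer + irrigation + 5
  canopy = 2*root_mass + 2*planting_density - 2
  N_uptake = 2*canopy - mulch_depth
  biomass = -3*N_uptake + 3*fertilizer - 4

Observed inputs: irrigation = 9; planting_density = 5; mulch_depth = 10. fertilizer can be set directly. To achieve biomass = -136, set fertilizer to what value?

fertilizer = 2

Substituting into the root_mass equation gives root_mass = -2*fertilizer + 14.
Substituting into the canopy equation gives canopy = -4*fertilizer + 36.
Substituting into the N_uptake equation gives N_uptake = -8*fertilizer + 62.
biomass becomes 27*fertilizer - 190.
Solve 27*fertilizer - 190 = -136: fertilizer = (-136 + 190) / 27 = 2.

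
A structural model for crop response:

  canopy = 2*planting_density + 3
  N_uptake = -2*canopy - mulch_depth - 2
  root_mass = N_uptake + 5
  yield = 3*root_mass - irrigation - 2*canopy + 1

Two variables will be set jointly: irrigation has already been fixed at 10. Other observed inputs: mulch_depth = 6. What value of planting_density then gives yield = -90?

planting_density = 3

With irrigation held at 10:
Substituting into the N_uptake equation gives N_uptake = -4*planting_density - 14.
Substituting into the root_mass equation gives root_mass = -4*planting_density - 9.
Substituting into the yield equation gives yield = -16*planting_density - 42.
Solve -16*planting_density - 42 = -90: planting_density = (-90 + 42) / -16 = 3.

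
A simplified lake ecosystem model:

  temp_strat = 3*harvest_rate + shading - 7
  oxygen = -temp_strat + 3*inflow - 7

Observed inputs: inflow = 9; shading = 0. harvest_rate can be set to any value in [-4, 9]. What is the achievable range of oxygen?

0 to 39

Substituting into the temp_strat equation gives temp_strat = 3*harvest_rate - 7.
Substituting into the oxygen equation gives oxygen = -3*harvest_rate + 27.
Linear in harvest_rate, so extremes are at the endpoints: harvest_rate = -4 gives oxygen = 39; harvest_rate = 9 gives oxygen = 0.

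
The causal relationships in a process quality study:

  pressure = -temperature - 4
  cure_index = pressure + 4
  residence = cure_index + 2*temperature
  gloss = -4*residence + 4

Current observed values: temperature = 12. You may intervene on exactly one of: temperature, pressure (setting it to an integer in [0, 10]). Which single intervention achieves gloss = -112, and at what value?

Intervening on temperature: gloss = -4*temperature + 4. Reaching -112 requires temperature = 29, outside [0, 10].
Intervening on pressure: with other inputs at their observed values, gloss = -4*pressure - 108. Solving for -112 gives pressure = 1, within [0, 10].

set pressure = 1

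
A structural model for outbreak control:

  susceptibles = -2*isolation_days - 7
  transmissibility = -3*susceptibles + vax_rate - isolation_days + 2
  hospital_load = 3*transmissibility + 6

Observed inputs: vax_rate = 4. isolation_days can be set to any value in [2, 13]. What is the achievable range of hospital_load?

Substituting into the transmissibility equation gives transmissibility = 5*isolation_days + 27.
So hospital_load = 15*isolation_days + 87.
Linear in isolation_days, so extremes are at the endpoints: isolation_days = 2 gives hospital_load = 117; isolation_days = 13 gives hospital_load = 282.

117 to 282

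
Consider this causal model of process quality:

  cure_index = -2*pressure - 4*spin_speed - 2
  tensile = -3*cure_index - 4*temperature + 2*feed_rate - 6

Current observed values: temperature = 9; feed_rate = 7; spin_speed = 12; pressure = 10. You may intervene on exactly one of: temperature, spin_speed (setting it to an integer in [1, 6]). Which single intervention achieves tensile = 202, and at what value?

Intervening on temperature: with other inputs at their observed values, tensile = -4*temperature + 218. Solving for 202 gives temperature = 4, within [1, 6].
Intervening on spin_speed: tensile = 12*spin_speed + 38. Reaching 202 requires spin_speed = 41/3, not an integer.

set temperature = 4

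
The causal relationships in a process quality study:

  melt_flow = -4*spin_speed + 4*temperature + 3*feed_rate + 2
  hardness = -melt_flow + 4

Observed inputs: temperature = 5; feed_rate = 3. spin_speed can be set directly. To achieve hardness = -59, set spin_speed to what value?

spin_speed = -8

Substituting into the melt_flow equation gives melt_flow = -4*spin_speed + 31.
Substituting into the hardness equation gives hardness = 4*spin_speed - 27.
Solve 4*spin_speed - 27 = -59: spin_speed = (-59 + 27) / 4 = -8.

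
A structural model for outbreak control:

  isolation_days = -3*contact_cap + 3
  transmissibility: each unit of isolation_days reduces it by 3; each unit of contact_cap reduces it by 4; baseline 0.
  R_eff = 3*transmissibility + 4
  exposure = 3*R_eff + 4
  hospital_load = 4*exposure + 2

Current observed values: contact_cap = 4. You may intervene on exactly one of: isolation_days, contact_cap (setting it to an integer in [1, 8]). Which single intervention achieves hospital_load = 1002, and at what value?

Intervening on isolation_days: hospital_load = -108*isolation_days - 510. Reaching 1002 requires isolation_days = -14, outside [1, 8].
Intervening on contact_cap: with other inputs at their observed values, hospital_load = 180*contact_cap - 258. Solving for 1002 gives contact_cap = 7, within [1, 8].

set contact_cap = 7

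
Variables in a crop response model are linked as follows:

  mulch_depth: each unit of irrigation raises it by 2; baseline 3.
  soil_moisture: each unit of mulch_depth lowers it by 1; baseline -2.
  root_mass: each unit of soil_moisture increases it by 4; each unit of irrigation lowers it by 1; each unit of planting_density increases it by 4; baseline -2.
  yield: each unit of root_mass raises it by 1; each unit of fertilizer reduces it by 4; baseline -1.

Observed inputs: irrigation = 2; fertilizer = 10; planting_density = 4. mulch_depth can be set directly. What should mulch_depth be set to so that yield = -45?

mulch_depth = 2

Intervening on mulch_depth fixes its value directly, overriding its dependence on irrigation.
Substituting into the root_mass equation gives root_mass = -4*mulch_depth + 4.
Substituting into the yield equation gives yield = -4*mulch_depth - 37.
Solve -4*mulch_depth - 37 = -45: mulch_depth = (-45 + 37) / -4 = 2.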